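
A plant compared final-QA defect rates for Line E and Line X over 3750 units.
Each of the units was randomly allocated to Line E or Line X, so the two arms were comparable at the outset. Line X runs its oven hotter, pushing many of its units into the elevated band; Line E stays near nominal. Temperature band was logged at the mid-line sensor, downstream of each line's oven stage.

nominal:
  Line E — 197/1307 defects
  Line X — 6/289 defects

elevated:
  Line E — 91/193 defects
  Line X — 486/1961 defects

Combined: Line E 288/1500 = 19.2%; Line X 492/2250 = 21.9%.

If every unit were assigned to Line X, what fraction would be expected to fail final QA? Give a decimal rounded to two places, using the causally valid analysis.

The in-process temperature band-specific comparison favours Line X throughout, but the pooled figures favour Line E. The question is whether to condition on in-process temperature band.
In-process temperature band here is a post-treatment variable shaped by the line; conditioning on it would introduce bias rather than remove it. The overall comparison is the causal one.
So P(outcome | do(Line X)) is just the pooled rate for Line X: 492/2250 = 0.219.

0.22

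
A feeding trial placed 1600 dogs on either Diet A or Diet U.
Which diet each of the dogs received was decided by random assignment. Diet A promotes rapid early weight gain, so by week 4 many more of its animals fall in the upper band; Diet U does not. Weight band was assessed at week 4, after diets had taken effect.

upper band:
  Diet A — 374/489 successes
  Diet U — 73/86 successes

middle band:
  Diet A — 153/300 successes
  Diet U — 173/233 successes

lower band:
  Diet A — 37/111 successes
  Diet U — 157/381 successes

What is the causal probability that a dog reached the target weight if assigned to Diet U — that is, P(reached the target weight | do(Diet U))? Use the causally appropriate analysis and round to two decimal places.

Within every week-4 weight band level Diet U has the higher rate, yet pooled Diet A does — Simpson's reversal.
Week-4 weight band is recorded after the diet and is itself shifted by it — it sits on the causal path from diet to outcome. Conditioning on a mediator would strip out part of the effect we want; the pooled comparison gives the total causal effect.
So P(outcome | do(Diet U)) is just the pooled rate for Diet U: 403/700 = 0.576.

0.58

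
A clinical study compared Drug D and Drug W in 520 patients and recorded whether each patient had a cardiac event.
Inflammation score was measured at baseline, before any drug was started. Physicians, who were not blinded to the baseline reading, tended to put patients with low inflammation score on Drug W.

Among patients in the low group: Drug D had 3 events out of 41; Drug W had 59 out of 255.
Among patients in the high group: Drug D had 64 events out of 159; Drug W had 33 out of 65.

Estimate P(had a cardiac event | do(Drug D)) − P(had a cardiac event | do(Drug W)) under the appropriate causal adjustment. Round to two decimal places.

The inflammation score-specific comparison favours Drug D throughout, but the pooled figures favour Drug W. The question is whether to condition on inflammation score.
Here inflammation score is a common cause — it drives both which drug a case falls under and the outcome. The crude comparison mixes populations; the stratum-specific rates are the causally relevant ones.
Adjusting over the population distribution of inflammation score: 0.569·(0.073−0.231) + 0.431·(0.403−0.508) = -0.135.

-0.14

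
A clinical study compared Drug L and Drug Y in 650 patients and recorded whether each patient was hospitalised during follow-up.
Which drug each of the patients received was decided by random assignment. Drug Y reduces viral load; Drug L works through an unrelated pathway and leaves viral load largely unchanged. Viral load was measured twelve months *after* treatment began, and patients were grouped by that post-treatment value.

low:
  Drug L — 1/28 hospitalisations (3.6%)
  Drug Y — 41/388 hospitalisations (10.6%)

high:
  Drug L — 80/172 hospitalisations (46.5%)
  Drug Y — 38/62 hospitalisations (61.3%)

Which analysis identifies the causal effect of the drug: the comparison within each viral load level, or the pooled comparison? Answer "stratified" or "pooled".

Viral load is recorded after the drug and is itself shifted by it — it sits on the causal path from drug to outcome. Conditioning on a mediator would strip out part of the effect we want; the pooled comparison gives the total causal effect.
Pooled: Drug L 40.5% vs Drug Y 17.6%; Drug Y is lower overall.

pooled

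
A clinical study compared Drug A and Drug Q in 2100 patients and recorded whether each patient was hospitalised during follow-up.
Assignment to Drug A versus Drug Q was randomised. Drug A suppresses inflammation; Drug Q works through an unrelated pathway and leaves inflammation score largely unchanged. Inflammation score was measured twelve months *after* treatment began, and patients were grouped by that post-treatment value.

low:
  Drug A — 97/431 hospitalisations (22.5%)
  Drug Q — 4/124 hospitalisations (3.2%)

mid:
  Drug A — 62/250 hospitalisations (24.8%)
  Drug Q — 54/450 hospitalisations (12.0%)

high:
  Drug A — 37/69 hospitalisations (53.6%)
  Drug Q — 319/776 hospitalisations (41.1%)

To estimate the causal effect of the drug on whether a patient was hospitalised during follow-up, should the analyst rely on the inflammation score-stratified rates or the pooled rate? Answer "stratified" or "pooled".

The stratified and pooled comparisons disagree (Drug Q wins within each inflammation score; Drug A wins overall), so the answer turns on the causal role of inflammation score.
Stratifying would compare drugs among patients the drugs themselves sorted into inflammation score groups — a form of selection on an intermediate. The unconditioned pooled rates give the total causal effect.
Pooled: Drug A 26.1% vs Drug Q 27.9%; Drug A is lower overall.

pooled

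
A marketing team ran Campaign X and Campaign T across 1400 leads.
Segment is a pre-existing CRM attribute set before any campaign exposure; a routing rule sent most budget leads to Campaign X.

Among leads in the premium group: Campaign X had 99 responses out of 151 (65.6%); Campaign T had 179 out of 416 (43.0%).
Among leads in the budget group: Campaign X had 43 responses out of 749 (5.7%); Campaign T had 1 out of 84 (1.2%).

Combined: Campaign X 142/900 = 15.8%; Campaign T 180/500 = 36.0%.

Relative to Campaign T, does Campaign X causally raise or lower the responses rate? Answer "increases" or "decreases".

Since customer segment is a pre-existing factor (not a product of the campaign) and it affects the outcome on its own, it is a confounder. The stratified rates, not the pooled rate, identify the causal effect.
Within each level — premium: 65.6% vs 43.0%; budget: 5.7% vs 1.2% — Campaign X is higher every time.

increases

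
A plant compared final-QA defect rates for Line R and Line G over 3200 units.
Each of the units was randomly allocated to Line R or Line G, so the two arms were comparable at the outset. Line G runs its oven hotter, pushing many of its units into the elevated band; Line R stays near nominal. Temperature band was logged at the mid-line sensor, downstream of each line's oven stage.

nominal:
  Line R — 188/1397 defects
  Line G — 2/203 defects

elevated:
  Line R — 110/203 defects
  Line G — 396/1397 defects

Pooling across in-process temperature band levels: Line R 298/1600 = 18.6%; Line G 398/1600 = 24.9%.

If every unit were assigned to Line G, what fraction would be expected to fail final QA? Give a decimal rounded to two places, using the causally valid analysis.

0.25

Stratifying would compare lines among units the lines themselves sorted into in-process temperature band groups — a form of selection on an intermediate. The unconditioned pooled rates give the total causal effect.
So P(outcome | do(Line G)) is just the pooled rate for Line G: 398/1600 = 0.249.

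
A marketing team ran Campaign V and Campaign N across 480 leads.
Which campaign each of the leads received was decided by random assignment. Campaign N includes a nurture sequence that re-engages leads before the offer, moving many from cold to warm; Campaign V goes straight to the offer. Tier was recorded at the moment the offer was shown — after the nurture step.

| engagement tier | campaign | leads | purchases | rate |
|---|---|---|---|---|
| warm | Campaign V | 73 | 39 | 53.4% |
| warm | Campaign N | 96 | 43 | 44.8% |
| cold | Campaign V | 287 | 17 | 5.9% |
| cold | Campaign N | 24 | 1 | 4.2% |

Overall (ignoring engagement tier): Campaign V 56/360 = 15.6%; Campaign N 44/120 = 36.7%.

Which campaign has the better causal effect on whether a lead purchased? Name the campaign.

Campaign N

Engagement tier is downstream of the campaign. One should not condition on a consequence of treatment, so the overall rates are the right comparison.
Pooled: Campaign V 15.6% vs Campaign N 36.7%; Campaign N is higher overall.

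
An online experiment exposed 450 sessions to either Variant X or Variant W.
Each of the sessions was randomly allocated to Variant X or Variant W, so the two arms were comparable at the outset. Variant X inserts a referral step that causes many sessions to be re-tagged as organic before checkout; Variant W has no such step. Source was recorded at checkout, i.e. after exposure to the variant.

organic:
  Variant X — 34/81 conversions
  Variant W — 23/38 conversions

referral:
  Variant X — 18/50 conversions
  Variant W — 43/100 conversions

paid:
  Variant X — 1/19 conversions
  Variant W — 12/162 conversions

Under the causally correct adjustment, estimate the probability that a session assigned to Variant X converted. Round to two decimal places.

0.35

Within every traffic source level Variant W has the higher rate, yet pooled Variant X does — Simpson's reversal.
Traffic source is downstream of the variant. One should not condition on a consequence of treatment, so the overall rates are the right comparison.
So P(outcome | do(Variant X)) is just the pooled rate for Variant X: 53/150 = 0.353.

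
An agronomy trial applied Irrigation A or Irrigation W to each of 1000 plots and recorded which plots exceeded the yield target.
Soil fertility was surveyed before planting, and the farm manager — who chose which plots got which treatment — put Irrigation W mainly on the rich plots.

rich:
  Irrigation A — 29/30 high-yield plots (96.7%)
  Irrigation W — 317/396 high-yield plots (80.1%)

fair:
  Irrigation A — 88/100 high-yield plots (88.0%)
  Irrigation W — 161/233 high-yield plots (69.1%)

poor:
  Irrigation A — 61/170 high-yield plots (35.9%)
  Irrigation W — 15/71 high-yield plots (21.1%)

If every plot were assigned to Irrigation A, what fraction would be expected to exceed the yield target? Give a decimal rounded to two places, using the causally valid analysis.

0.79

The soil fertility-specific comparison favours Irrigation A throughout, but the pooled figures favour Irrigation W. The question is whether to condition on soil fertility.
Soil fertility differs across irrigations for reasons unrelated to any effect of the irrigation itself, and it separately predicts the outcome — a classic confounder. We must compare within soil fertility levels.
Standardising Irrigation A to the population soil fertility mix: 0.426·29/30 + 0.333·88/100 + 0.241·61/170 = 0.791.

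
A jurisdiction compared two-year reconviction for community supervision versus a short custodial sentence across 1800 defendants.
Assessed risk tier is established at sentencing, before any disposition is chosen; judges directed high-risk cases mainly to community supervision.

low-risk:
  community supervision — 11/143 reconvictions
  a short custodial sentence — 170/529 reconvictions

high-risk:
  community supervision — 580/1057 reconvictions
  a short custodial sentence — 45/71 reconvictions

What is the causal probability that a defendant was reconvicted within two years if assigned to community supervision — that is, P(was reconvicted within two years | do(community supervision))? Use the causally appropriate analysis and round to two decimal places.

0.37

The assessed risk tier-specific comparison favours community supervision throughout, but the pooled figures favour a short custodial sentence. The question is whether to condition on assessed risk tier.
Assessed risk tier differs across dispositions for reasons unrelated to any effect of the disposition itself, and it separately predicts the outcome — a classic confounder. We must compare within assessed risk tier levels.
Standardising community supervision to the population assessed risk tier mix: 0.373·11/143 + 0.627·580/1057 = 0.373.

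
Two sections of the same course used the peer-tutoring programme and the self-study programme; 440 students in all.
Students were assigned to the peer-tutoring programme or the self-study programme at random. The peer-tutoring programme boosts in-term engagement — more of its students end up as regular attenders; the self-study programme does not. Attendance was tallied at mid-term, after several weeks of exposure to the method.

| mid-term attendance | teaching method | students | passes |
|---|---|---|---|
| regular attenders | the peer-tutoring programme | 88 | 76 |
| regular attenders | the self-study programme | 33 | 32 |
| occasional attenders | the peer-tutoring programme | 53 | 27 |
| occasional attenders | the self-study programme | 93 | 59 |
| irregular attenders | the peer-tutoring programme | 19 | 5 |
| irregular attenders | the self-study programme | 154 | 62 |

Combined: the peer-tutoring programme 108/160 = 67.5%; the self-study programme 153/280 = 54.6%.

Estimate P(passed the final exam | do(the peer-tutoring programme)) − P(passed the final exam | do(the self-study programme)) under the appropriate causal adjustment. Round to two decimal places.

+0.13

The distribution of mid-term attendance is itself part of what the teaching method does — it is an intermediate outcome. Holding it fixed would remove that part of the effect; the total effect is the pooled difference.
The causal difference is the pooled difference: 0.675 − 0.546 = +0.129.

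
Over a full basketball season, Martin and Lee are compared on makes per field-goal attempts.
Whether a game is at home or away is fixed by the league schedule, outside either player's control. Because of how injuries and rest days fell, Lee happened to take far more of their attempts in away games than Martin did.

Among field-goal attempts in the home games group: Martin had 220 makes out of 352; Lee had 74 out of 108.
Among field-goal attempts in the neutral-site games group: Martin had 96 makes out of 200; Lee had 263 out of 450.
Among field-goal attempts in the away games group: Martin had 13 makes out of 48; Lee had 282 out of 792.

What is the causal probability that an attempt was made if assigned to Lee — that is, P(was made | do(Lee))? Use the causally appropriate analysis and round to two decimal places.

0.51

Lee is higher inside every game venue stratum but Martin is higher in aggregate. Whether to stratify depends on how game venue relates to the player.
Here game venue is a common cause — it drives both which player a case falls under and the outcome. The crude comparison mixes populations; the stratum-specific rates are the causally relevant ones.
Standardising Lee to the population game venue mix: 0.236·74/108 + 0.333·263/450 + 0.431·282/792 = 0.510.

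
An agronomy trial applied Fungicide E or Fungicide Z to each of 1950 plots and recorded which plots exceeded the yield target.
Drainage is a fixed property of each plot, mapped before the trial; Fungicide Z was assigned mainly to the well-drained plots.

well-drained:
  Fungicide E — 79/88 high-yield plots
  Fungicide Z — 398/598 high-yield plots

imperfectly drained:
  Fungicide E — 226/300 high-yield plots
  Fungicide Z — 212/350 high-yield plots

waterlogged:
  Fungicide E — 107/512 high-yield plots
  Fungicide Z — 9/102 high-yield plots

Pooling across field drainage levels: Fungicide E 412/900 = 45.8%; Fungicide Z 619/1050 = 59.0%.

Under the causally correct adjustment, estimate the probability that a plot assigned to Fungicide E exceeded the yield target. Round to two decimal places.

0.63

Fungicide E is higher inside every field drainage stratum but Fungicide Z is higher in aggregate. Whether to stratify depends on how field drainage relates to the fungicide.
Field drainage satisfies the back-door criterion: it is not a descendant of the fungicide, and it blocks the spurious path from fungicide to outcome. Adjusting for it (i.e., using the within-field drainage rates) gives the causal effect.
Standardising Fungicide E to the population field drainage mix: 0.352·79/88 + 0.333·226/300 + 0.315·107/512 = 0.633.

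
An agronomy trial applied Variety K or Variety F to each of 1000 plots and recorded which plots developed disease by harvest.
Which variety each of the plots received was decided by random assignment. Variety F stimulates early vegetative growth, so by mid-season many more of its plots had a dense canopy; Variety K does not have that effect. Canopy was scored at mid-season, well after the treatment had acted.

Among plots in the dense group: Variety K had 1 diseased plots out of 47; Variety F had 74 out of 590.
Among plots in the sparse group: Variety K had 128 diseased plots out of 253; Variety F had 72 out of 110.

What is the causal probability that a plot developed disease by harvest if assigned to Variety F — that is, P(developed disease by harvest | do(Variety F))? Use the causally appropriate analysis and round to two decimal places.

The distribution of mid-season canopy is itself part of what the variety does — it is an intermediate outcome. Holding it fixed would remove that part of the effect; the total effect is the pooled difference.
So P(outcome | do(Variety F)) is just the pooled rate for Variety F: 146/700 = 0.209.

0.21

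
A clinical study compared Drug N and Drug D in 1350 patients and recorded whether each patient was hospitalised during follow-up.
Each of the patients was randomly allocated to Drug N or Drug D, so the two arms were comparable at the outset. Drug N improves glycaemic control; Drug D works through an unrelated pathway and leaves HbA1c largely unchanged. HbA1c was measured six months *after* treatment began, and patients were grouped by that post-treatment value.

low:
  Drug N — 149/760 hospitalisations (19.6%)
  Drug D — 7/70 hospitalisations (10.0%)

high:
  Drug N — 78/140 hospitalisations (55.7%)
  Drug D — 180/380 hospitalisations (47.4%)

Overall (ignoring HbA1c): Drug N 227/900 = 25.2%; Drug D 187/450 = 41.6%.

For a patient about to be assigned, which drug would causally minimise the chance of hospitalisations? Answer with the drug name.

HbA1c is downstream of the drug. One should not condition on a consequence of treatment, so the overall rates are the right comparison.
Pooled: Drug N 25.2% vs Drug D 41.6%; Drug N is lower overall.

Drug N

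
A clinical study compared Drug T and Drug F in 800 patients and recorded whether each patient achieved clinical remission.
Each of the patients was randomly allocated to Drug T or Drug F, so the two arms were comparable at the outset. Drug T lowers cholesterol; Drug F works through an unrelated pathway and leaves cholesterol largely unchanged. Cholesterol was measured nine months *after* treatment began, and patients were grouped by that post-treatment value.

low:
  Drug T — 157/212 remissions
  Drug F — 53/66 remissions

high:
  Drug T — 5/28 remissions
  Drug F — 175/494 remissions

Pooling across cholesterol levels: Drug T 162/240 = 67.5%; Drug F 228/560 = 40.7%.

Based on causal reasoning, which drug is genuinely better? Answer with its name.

The cholesterol-specific comparison favours Drug F throughout, but the pooled figures favour Drug T. The question is whether to condition on cholesterol.
Cholesterol lies on the pathway drug → cholesterol → outcome, so adjusting for it blocks the indirect effect. For the total causal effect of drug, use the unadjusted pooled rates.
Pooled: Drug T 67.5% vs Drug F 40.7%; Drug T is higher overall.

Drug T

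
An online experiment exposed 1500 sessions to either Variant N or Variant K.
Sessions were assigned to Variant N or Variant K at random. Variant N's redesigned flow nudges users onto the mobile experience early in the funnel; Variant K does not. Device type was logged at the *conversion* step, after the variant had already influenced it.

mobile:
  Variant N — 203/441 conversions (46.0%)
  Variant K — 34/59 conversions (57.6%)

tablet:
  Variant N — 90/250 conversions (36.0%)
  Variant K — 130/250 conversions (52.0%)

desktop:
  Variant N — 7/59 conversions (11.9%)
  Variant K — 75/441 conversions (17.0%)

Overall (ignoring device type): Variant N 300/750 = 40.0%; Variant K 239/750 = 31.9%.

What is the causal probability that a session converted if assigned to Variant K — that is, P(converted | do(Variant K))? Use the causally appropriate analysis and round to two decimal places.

0.32

The distribution of device type is itself part of what the variant does — it is an intermediate outcome. Holding it fixed would remove that part of the effect; the total effect is the pooled difference.
So P(outcome | do(Variant K)) is just the pooled rate for Variant K: 239/750 = 0.319.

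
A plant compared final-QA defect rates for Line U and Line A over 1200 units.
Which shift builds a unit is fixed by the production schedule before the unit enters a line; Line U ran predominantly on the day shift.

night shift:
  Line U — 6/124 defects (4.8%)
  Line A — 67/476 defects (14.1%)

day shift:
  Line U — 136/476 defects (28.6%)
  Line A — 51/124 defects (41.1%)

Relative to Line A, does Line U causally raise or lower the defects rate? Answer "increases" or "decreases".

Nothing the line does changes shift; the imbalance is an allocation artefact. With shift also predicting the outcome, the pooled figure is confounded, and the within-stratum comparison is the causal one.
Within each level — night shift: 4.8% vs 14.1%; day shift: 28.6% vs 41.1% — Line U is lower every time.

decreases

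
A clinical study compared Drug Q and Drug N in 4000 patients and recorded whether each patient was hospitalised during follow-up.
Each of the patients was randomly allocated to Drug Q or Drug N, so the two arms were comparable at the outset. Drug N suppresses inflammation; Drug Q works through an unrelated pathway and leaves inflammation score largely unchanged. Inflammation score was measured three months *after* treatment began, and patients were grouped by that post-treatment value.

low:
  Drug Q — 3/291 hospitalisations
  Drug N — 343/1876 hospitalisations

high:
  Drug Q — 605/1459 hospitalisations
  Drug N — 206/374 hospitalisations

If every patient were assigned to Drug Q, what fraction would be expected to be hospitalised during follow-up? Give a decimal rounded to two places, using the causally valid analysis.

0.35

The stratified and pooled comparisons disagree (Drug Q wins within each inflammation score; Drug N wins overall), so the answer turns on the causal role of inflammation score.
Stratifying would compare drugs among patients the drugs themselves sorted into inflammation score groups — a form of selection on an intermediate. The unconditioned pooled rates give the total causal effect.
So P(outcome | do(Drug Q)) is just the pooled rate for Drug Q: 608/1750 = 0.347.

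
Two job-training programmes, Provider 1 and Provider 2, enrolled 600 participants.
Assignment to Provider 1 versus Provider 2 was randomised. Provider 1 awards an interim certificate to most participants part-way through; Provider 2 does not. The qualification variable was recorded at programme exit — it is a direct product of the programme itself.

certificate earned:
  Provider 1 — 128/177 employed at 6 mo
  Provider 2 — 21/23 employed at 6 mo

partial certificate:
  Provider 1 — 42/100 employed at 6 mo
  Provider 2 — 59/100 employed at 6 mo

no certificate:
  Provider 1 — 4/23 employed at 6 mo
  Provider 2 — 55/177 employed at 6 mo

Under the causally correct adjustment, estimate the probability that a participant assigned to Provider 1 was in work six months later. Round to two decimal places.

0.58

Stratifying would compare programmes among participants the programmes themselves sorted into qualification attained during the programme groups — a form of selection on an intermediate. The unconditioned pooled rates give the total causal effect.
So P(outcome | do(Provider 1)) is just the pooled rate for Provider 1: 174/300 = 0.580.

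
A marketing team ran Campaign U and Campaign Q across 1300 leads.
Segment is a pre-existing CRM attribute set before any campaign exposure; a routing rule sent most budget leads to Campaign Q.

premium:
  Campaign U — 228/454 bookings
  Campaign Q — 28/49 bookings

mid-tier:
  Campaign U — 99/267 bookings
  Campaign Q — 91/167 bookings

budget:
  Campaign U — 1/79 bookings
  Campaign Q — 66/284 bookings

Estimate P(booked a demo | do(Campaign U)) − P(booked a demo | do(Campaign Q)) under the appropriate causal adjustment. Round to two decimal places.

Customer segment satisfies the back-door criterion: it is not a descendant of the campaign, and it blocks the spurious path from campaign to outcome. Adjusting for it (i.e., using the within-customer segment rates) gives the causal effect.
Adjusting over the population distribution of customer segment: 0.387·(0.502−0.571) + 0.334·(0.371−0.545) + 0.279·(0.013−0.232) = -0.146.

-0.15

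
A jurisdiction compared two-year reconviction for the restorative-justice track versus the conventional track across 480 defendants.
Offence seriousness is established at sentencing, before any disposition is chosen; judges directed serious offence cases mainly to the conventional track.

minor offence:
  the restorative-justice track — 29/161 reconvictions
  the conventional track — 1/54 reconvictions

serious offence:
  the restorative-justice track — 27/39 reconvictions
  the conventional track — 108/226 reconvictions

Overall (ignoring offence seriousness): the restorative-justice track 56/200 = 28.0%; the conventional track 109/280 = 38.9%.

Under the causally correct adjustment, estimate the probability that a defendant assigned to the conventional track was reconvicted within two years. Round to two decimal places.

0.27

The stratified and pooled comparisons disagree (the conventional track wins within each offence seriousness; the restorative-justice track wins overall), so the answer turns on the causal role of offence seriousness.
The imbalance in offence seriousness arose from how defendants were allocated, not from anything the disposition did; and offence seriousness independently affects the outcome. The pooled gap is confounded — condition on offence seriousness.
Standardising the conventional track to the population offence seriousness mix: 0.448·1/54 + 0.552·108/226 = 0.272.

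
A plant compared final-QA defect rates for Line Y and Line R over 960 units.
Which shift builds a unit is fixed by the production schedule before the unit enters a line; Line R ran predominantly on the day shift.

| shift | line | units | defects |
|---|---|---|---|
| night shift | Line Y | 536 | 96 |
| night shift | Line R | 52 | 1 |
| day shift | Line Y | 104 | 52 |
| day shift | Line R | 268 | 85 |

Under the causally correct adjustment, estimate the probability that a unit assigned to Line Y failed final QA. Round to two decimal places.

0.30

Within every shift level Line R has the lower rate, yet pooled Line Y does — Simpson's reversal.
Shift satisfies the back-door criterion: it is not a descendant of the line, and it blocks the spurious path from line to outcome. Adjusting for it (i.e., using the within-shift rates) gives the causal effect.
Standardising Line Y to the population shift mix: 0.613·96/536 + 0.388·52/104 = 0.303.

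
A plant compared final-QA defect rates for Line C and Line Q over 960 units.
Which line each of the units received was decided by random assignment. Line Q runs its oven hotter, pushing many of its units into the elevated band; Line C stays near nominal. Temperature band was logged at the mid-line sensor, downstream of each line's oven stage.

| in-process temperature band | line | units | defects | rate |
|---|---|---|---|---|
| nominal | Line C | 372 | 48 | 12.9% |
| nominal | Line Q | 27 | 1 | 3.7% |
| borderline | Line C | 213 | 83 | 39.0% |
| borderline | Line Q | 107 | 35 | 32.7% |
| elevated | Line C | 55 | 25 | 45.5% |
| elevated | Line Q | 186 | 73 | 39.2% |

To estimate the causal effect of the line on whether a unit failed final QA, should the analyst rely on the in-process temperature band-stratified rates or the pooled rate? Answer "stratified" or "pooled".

Line Q is lower inside every in-process temperature band stratum but Line C is lower in aggregate. Whether to stratify depends on how in-process temperature band relates to the line.
In-process temperature band lies on the pathway line → in-process temperature band → outcome, so adjusting for it blocks the indirect effect. For the total causal effect of line, use the unadjusted pooled rates.
Pooled: Line C 24.4% vs Line Q 34.1%; Line C is lower overall.

pooled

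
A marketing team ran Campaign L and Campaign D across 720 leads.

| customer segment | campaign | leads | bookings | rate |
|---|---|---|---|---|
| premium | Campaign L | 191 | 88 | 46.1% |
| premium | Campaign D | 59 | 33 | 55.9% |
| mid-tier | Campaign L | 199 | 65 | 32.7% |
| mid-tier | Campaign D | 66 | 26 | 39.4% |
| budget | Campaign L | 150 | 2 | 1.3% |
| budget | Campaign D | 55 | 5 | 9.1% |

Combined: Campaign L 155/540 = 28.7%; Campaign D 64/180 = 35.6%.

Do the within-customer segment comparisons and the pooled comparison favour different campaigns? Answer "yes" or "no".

Within each customer segment level (premium 46.1% vs 55.9%; mid-tier 32.7% vs 39.4%; budget 1.3% vs 9.1%), Campaign D has the higher rate every time. Pooled: 28.7% vs 35.6% — Campaign D has the higher rate overall. They agree.

no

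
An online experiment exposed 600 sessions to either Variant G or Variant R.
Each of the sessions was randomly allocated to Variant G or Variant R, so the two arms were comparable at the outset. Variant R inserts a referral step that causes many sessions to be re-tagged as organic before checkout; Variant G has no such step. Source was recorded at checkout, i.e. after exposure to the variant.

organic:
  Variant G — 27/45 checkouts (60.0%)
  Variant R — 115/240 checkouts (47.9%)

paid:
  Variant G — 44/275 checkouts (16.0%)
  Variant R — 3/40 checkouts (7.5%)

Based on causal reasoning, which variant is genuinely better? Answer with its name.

Traffic source lies on the pathway variant → traffic source → outcome, so adjusting for it blocks the indirect effect. For the total causal effect of variant, use the unadjusted pooled rates.
Pooled: Variant G 22.2% vs Variant R 42.1%; Variant R is higher overall.

Variant R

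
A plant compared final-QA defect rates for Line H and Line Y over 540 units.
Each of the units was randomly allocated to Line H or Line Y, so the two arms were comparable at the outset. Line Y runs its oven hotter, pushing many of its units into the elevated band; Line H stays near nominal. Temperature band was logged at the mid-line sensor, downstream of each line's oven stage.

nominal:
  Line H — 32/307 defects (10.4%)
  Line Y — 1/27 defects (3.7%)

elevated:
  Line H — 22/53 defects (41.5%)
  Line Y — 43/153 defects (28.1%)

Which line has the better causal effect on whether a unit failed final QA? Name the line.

Line H

Within every in-process temperature band level Line Y has the lower rate, yet pooled Line H does — Simpson's reversal.
Because the line influences in-process temperature band, in-process temperature band is a post-treatment mediator, not a confounder. Stratifying on it would bias the estimate; the causal effect is the crude pooled difference.
Pooled: Line H 15.0% vs Line Y 24.4%; Line H is lower overall.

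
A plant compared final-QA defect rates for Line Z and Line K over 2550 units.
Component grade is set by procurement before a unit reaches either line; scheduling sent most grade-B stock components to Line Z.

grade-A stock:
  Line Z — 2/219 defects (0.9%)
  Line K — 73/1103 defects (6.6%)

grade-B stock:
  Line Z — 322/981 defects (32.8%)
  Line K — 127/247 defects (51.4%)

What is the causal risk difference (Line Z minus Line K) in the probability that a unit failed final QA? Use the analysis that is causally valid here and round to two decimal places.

Within every component grade level Line Z has the lower rate, yet pooled Line K does — Simpson's reversal.
The imbalance in component grade arose from how units were allocated, not from anything the line did; and component grade independently affects the outcome. The pooled gap is confounded — condition on component grade.
Adjusting over the population distribution of component grade: 0.518·(0.009−0.066) + 0.482·(0.328−0.514) = -0.119.

-0.12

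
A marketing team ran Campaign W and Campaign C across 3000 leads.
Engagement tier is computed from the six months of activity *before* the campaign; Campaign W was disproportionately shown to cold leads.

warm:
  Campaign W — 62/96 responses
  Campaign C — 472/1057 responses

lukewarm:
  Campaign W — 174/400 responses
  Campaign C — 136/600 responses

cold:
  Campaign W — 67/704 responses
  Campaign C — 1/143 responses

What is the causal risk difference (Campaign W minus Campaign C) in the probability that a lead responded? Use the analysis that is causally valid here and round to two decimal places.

+0.17

The imbalance in engagement tier arose from how leads were allocated, not from anything the campaign did; and engagement tier independently affects the outcome. The pooled gap is confounded — condition on engagement tier.
Adjusting over the population distribution of engagement tier: 0.384·(0.646−0.447) + 0.333·(0.435−0.227) + 0.282·(0.095−0.007) = +0.171.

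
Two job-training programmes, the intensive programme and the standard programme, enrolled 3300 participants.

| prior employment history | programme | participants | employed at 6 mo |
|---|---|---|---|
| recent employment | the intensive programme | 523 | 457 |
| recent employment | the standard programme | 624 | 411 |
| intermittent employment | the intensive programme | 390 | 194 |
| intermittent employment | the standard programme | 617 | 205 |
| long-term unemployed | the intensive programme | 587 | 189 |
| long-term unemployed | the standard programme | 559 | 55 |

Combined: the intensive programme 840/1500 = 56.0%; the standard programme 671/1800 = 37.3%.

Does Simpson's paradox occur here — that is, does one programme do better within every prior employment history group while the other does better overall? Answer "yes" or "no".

no

Within each prior employment history level (recent employment 87.4% vs 65.9%; intermittent employment 49.7% vs 33.2%; long-term unemployed 32.2% vs 9.8%), the intensive programme has the higher rate every time. Pooled: 56.0% vs 37.3% — the intensive programme has the higher rate overall. They agree.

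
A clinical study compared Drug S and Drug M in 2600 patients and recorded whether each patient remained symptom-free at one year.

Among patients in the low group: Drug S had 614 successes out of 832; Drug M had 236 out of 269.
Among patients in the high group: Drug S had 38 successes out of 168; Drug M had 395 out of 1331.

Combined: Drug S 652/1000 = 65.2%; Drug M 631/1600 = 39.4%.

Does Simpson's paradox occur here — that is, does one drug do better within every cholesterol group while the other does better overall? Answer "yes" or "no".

Within each cholesterol level (low 73.8% vs 87.7%; high 22.6% vs 29.7%), Drug M has the higher rate every time. Pooled: 65.2% vs 39.4% — Drug S has the higher rate overall. The two comparisons disagree.

yes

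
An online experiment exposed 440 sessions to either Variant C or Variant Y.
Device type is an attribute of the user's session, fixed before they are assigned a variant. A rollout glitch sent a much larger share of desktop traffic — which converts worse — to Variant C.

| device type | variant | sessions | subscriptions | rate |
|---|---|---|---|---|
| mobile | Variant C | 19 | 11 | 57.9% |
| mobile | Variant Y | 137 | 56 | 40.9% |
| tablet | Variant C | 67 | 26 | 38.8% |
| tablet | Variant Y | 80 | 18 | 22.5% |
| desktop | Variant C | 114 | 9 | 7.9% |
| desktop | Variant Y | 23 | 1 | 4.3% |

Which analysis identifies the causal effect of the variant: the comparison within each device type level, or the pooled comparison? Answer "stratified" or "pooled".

The imbalance in device type arose from how sessions were allocated, not from anything the variant did; and device type independently affects the outcome. The pooled gap is confounded — condition on device type.
Within each level — mobile: 57.9% vs 40.9%; tablet: 38.8% vs 22.5%; desktop: 7.9% vs 4.3% — Variant C is higher every time.

stratified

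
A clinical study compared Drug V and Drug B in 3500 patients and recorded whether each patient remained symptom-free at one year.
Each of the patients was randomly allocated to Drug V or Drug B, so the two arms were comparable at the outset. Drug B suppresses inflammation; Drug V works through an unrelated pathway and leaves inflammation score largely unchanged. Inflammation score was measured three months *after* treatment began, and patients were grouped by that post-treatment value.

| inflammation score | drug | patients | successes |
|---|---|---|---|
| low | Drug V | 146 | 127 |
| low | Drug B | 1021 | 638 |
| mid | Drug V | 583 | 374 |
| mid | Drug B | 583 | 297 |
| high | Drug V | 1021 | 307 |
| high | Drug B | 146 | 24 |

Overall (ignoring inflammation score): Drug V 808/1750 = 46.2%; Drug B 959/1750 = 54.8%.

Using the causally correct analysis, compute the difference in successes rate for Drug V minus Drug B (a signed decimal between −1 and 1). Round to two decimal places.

-0.09

Inflammation score is downstream of the drug. One should not condition on a consequence of treatment, so the overall rates are the right comparison.
The causal difference is the pooled difference: 0.462 − 0.548 = -0.086.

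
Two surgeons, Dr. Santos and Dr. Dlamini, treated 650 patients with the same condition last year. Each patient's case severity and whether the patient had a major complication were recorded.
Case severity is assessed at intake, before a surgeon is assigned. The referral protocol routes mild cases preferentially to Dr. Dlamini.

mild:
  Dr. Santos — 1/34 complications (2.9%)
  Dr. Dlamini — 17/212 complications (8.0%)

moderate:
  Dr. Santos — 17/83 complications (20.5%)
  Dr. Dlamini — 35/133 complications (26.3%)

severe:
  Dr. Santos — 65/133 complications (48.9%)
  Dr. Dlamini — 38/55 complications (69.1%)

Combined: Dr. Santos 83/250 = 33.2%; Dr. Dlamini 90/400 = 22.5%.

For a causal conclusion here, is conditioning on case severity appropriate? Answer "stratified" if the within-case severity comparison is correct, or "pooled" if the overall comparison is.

The case severity-specific comparison favours Dr. Santos throughout, but the pooled figures favour Dr. Dlamini. The question is whether to condition on case severity.
Here case severity is a common cause — it drives both which surgeon a case falls under and the outcome. The crude comparison mixes populations; the stratum-specific rates are the causally relevant ones.
Within each level — mild: 2.9% vs 8.0%; moderate: 20.5% vs 26.3%; severe: 48.9% vs 69.1% — Dr. Santos is lower every time.

stratified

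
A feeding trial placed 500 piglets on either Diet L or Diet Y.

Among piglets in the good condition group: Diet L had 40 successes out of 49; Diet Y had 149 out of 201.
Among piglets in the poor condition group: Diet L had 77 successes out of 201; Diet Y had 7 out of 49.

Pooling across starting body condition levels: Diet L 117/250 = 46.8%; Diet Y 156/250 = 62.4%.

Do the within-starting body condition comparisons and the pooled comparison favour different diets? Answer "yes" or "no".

yes

Within each starting body condition level (good condition 81.6% vs 74.1%; poor condition 38.3% vs 14.3%), Diet L has the higher rate every time. Pooled: 46.8% vs 62.4% — Diet Y has the higher rate overall. The two comparisons disagree.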